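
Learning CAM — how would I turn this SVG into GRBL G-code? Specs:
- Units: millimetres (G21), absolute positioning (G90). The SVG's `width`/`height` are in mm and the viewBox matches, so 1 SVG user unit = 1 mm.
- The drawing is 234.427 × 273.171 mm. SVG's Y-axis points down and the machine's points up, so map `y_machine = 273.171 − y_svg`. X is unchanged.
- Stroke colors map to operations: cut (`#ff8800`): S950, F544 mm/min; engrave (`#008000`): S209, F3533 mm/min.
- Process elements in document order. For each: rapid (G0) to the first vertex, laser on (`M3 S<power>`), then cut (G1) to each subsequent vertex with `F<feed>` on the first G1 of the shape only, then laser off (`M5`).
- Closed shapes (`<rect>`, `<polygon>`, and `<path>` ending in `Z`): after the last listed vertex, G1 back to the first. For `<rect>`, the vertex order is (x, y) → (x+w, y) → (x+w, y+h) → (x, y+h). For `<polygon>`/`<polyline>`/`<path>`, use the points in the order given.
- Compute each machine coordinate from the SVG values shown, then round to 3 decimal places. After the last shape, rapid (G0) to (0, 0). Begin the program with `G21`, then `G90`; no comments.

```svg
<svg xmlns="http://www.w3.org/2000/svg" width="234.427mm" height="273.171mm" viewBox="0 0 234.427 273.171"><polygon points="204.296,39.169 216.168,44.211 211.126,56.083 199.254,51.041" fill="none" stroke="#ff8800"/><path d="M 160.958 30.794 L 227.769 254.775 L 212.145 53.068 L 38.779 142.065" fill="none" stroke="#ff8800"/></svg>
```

G21
G90
G0 X204.296 Y234.002
M3 S950
G1 X216.168 Y228.960 F544
G1 X211.126 Y217.088
G1 X199.254 Y222.130
G1 X204.296 Y234.002
M5
G0 X160.958 Y242.377
M3 S950
G1 X227.769 Y18.396 F544
G1 X212.145 Y220.103
G1 X38.779 Y131.106
M5
G0 X0.000 Y0.000

1 u = 1 mm; y_m = 273.171 − y.

[1] `<polygon>` regular polygon, #ff8800→cut S950 F544: (204.296,234.002) → (216.168,228.960) → (211.126,217.088) → (199.254,222.130) → (204.296,234.002) (closed)

[2] `<path>` open polyline, #ff8800→cut S950 F544: (160.958,242.377) → (227.769,18.396) → (212.145,220.103) → (38.779,131.106)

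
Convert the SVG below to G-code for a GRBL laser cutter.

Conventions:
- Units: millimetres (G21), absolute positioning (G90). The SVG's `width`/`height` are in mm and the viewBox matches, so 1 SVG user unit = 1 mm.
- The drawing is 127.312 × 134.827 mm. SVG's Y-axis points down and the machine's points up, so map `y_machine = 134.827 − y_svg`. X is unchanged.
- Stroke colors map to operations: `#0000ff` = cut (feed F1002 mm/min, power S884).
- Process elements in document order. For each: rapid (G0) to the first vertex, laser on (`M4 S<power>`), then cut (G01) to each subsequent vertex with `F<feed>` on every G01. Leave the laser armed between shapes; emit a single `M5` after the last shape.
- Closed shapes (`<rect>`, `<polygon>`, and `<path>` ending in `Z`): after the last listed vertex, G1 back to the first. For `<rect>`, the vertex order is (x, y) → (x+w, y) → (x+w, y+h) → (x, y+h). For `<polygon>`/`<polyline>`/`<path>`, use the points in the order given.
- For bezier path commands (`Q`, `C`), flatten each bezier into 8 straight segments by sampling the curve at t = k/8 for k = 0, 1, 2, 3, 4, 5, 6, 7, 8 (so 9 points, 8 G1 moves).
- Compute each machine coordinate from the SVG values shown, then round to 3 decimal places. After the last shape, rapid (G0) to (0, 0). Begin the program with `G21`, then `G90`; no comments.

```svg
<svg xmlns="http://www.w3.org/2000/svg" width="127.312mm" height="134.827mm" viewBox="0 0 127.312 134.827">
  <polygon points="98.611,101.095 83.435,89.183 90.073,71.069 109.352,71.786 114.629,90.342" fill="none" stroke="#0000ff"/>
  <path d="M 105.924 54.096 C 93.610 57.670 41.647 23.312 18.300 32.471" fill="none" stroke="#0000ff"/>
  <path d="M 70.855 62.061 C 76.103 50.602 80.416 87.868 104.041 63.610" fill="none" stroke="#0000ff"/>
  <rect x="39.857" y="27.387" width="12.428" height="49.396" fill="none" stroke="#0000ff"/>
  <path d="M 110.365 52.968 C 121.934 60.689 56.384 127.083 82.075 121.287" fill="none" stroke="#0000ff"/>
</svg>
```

Since the viewBox matches the mm dimensions, user units are millimetres directly. The only transform is the Y-flip y_m = 134.827 − y_svg.

Shape 1 is a regular polygon drawn with `<polygon>`. Its stroke #0000ff means cut at S884, F1002. After flipping Y the toolpath is (98.611,33.732) → (83.435,45.644) → (90.073,63.758) → (109.352,63.041) → (114.629,44.485) → (98.611,33.732), returning to the start.

Shape 2 is a cubic bezier drawn with `<path>`. Its stroke #0000ff means cut at S884, F1002. After flipping Y the toolpath is (105.924,80.731) → (99.581,81.010) → (90.321,83.890) → (78.944,88.418) → (66.249,93.638) → (53.038,98.596) → (40.109,102.338) → (28.263,103.910) → (18.300,102.356).

Shape 3 is a cubic bezier drawn with `<path>`. Its stroke #0000ff means cut at S884, F1002. After flipping Y the toolpath is (70.855,72.766) → (72.819,74.994) → (74.932,73.947) → (77.432,70.915) → (80.557,67.192) → (84.542,64.068) → (89.627,62.837) → (96.047,64.789) → (104.041,71.217).

Shape 4 is a rectangle drawn with `<rect>`. Its stroke #0000ff means cut at S884, F1002. After flipping Y the toolpath is (39.857,107.440) → (52.285,107.440) → (52.285,58.044) → (39.857,58.044) → (39.857,107.440), returning to the start.

Shape 5 is a cubic bezier drawn with `<path>`. Its stroke #0000ff means cut at S884, F1002. After flipping Y the toolpath is (110.365,81.859) → (111.417,76.469) → (107.213,67.112) → (99.724,55.321) → (90.924,42.631) → (82.787,30.574) → (77.284,20.684) → (76.389,14.495) → (82.075,13.540).

G21
G90
G0 X98.611 Y33.732
M4 S884
G01 X83.435 Y45.644 F1002
G01 X90.073 Y63.758 F1002
G01 X109.352 Y63.041 F1002
G01 X114.629 Y44.485 F1002
G01 X98.611 Y33.732 F1002
G0 X105.924 Y80.731
M4 S884
G01 X99.581 Y81.010 F1002
G01 X90.321 Y83.890 F1002
G01 X78.944 Y88.418 F1002
G01 X66.249 Y93.638 F1002
G01 X53.038 Y98.596 F1002
G01 X40.109 Y102.338 F1002
G01 X28.263 Y103.910 F1002
G01 X18.300 Y102.356 F1002
G0 X70.855 Y72.766
M4 S884
G01 X72.819 Y74.994 F1002
G01 X74.932 Y73.947 F1002
G01 X77.432 Y70.915 F1002
G01 X80.557 Y67.192 F1002
G01 X84.542 Y64.068 F1002
G01 X89.627 Y62.837 F1002
G01 X96.047 Y64.789 F1002
G01 X104.041 Y71.217 F1002
G0 X39.857 Y107.440
M4 S884
G01 X52.285 Y107.440 F1002
G01 X52.285 Y58.044 F1002
G01 X39.857 Y58.044 F1002
G01 X39.857 Y107.440 F1002
G0 X110.365 Y81.859
M4 S884
G01 X111.417 Y76.469 F1002
G01 X107.213 Y67.112 F1002
G01 X99.724 Y55.321 F1002
G01 X90.924 Y42.631 F1002
G01 X82.787 Y30.574 F1002
G01 X77.284 Y20.684 F1002
G01 X76.389 Y14.495 F1002
G01 X82.075 Y13.540 F1002
M5
G0 X0.000 Y0.000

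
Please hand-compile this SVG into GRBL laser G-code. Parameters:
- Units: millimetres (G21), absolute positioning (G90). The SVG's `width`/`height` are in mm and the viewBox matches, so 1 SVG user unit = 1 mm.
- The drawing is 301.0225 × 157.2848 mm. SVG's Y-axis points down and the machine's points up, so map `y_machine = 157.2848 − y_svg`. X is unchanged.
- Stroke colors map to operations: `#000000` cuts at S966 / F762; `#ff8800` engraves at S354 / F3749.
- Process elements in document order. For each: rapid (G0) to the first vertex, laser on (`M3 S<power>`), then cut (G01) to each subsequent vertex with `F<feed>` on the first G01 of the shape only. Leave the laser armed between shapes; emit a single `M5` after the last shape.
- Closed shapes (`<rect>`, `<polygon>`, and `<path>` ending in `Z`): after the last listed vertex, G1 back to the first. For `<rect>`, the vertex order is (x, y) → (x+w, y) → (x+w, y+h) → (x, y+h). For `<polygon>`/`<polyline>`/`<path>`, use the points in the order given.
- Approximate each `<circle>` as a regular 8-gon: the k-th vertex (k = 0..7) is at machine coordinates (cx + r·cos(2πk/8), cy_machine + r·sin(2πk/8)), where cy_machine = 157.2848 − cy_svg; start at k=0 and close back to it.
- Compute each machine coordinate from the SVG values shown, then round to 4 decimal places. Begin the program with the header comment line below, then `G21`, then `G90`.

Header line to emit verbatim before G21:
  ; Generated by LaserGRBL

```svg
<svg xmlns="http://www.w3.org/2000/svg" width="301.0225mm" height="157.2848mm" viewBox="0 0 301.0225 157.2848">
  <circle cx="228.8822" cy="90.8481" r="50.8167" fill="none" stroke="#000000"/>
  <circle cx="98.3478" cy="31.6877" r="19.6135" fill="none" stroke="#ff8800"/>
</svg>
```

Since the viewBox matches the mm dimensions, user units are millimetres directly. The only transform is the Y-flip y_m = 157.2848 − y_svg.

Shape 1 is a circle drawn with `<circle>`. Its stroke #000000 means cut at S966, F762. After flipping Y the toolpath is (279.6989,66.4367) → (264.8150,102.3695) → (228.8822,117.2534) → (192.9494,102.3695) → (178.0655,66.4367) → (192.9494,30.5039) → (228.8822,15.6200) → (264.8150,30.5039) → (279.6989,66.4367), returning to the start.

Shape 2 is a circle drawn with `<circle>`. Its stroke #ff8800 means engrave at S354, F3749. After flipping Y the toolpath is (117.9613,125.5971) → (112.2166,139.4659) → (98.3478,145.2106) → (84.4790,139.4659) → (78.7343,125.5971) → (84.4790,111.7283) → (98.3478,105.9836) → (112.2166,111.7283) → (117.9613,125.5971), returning to the start.

; Generated by LaserGRBL
G21
G90
G0 X279.6989 Y66.4367
M3 S966
G01 X264.8150 Y102.3695 F762
G01 X228.8822 Y117.2534
G01 X192.9494 Y102.3695
G01 X178.0655 Y66.4367
G01 X192.9494 Y30.5039
G01 X228.8822 Y15.6200
G01 X264.8150 Y30.5039
G01 X279.6989 Y66.4367
G0 X117.9613 Y125.5971
M3 S354
G01 X112.2166 Y139.4659 F3749
G01 X98.3478 Y145.2106
G01 X84.4790 Y139.4659
G01 X78.7343 Y125.5971
G01 X84.4790 Y111.7283
G01 X98.3478 Y105.9836
G01 X112.2166 Y111.7283
G01 X117.9613 Y125.5971
M5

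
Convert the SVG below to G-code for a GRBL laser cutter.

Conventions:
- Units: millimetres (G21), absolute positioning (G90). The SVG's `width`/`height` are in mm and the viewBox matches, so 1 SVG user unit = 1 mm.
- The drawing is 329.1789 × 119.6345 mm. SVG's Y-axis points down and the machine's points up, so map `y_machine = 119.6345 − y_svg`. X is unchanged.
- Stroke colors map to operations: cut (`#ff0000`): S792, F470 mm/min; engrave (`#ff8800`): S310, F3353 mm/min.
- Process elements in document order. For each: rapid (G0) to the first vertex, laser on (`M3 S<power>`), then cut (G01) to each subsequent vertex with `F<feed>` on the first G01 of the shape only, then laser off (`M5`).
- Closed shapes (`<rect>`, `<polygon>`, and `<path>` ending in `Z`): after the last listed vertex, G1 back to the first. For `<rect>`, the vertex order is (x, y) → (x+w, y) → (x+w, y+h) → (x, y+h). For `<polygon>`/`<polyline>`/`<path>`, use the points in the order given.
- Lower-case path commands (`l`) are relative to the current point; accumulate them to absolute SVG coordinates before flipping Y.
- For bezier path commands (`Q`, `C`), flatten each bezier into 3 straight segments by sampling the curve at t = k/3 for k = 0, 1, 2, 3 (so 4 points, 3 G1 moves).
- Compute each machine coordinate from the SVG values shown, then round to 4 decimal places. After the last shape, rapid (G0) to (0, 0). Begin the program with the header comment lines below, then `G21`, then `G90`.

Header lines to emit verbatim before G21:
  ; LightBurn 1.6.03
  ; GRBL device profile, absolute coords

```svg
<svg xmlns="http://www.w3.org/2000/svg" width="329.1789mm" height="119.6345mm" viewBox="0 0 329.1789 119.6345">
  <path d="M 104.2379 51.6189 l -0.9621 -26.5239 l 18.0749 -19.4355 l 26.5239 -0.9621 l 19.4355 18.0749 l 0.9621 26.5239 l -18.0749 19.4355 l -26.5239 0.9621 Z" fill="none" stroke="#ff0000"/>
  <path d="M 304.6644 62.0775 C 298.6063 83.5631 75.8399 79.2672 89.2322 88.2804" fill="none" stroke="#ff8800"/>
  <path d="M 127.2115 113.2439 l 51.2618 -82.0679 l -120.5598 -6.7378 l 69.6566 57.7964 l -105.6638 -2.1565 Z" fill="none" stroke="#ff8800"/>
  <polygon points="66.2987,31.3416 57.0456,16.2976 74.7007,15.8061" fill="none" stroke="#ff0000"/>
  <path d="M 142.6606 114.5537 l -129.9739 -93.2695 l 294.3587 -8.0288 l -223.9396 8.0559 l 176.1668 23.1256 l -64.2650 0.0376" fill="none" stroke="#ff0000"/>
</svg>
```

; LightBurn 1.6.03
; GRBL device profile, absolute coords
G21
G90
G0 X104.2379 Y68.0156
M3 S792
G01 X103.2758 Y94.5395 F470
G01 X121.3507 Y113.9750
G01 X147.8746 Y114.9371
G01 X167.3101 Y96.8622
G01 X168.2722 Y70.3383
G01 X150.1973 Y50.9028
G01 X123.6734 Y49.9407
G01 X104.2379 Y68.0156
M5
G0 X304.6644 Y57.5570
M3 S310
G01 X243.1431 Y43.2174 F3353
G01 X137.7866 Y37.3787
G01 X89.2322 Y31.3541
M5
G0 X127.2115 Y6.3906
M3 S310
G01 X178.4733 Y88.4585 F3353
G01 X57.9135 Y95.1963
G01 X127.5701 Y37.3999
G01 X21.9063 Y39.5564
G01 X127.2115 Y6.3906
M5
G0 X66.2987 Y88.2929
M3 S792
G01 X57.0456 Y103.3369 F470
G01 X74.7007 Y103.8284
G01 X66.2987 Y88.2929
M5
G0 X142.6606 Y5.0808
M3 S792
G01 X12.6867 Y98.3503 F470
G01 X307.0454 Y106.3791
G01 X83.1058 Y98.3232
G01 X259.2726 Y75.1976
G01 X195.0076 Y75.1600
M5
G0 X0.0000 Y0.0000

viewBox `0 0 329.1789 119.6345` with mm width/height → 1 unit = 1 mm. Flip: y_m = 119.6345 − y_svg.

**Shape 1** — `<path>` regular polygon, stroke `#ff0000` → cut (S792, F470). Machine vertices: (104.2379,68.0156) → (103.2758,94.5395) → (121.3507,113.9750) → (147.8746,114.9371) → (167.3101,96.8622) → (168.2722,70.3383) → (150.1973,50.9028) → (123.6734,49.9407) → (104.2379,68.0156). Closed: final G1 returns to the first vertex.

**Shape 2** — `<path>` cubic bezier, stroke `#ff8800` → engrave (S310, F3353). Control points (SVG): P0=(304.6644,62.0775), P1=(298.6063,83.5631), P2=(75.8399,79.2672), P3=(89.2322,88.2804); sampled at t=k/3. Machine vertices: (304.6644,57.5570) → (243.1431,43.2174) → (137.7866,37.3787) → (89.2322,31.3541). Open path.

**Shape 3** — `<path>` closed polygon, stroke `#ff8800` → engrave (S310, F3353). Machine vertices: (127.2115,6.3906) → (178.4733,88.4585) → (57.9135,95.1963) → (127.5701,37.3999) → (21.9063,39.5564) → (127.2115,6.3906). Closed: final G1 returns to the first vertex.

**Shape 4** — `<polygon>` regular polygon, stroke `#ff0000` → cut (S792, F470). Machine vertices: (66.2987,88.2929) → (57.0456,103.3369) → (74.7007,103.8284) → (66.2987,88.2929). Closed: final G1 returns to the first vertex.

**Shape 5** — `<path>` open polyline, stroke `#ff0000` → cut (S792, F470). Machine vertices: (142.6606,5.0808) → (12.6867,98.3503) → (307.0454,106.3791) → (83.1058,98.3232) → (259.2726,75.1976) → (195.0076,75.1600). Open path.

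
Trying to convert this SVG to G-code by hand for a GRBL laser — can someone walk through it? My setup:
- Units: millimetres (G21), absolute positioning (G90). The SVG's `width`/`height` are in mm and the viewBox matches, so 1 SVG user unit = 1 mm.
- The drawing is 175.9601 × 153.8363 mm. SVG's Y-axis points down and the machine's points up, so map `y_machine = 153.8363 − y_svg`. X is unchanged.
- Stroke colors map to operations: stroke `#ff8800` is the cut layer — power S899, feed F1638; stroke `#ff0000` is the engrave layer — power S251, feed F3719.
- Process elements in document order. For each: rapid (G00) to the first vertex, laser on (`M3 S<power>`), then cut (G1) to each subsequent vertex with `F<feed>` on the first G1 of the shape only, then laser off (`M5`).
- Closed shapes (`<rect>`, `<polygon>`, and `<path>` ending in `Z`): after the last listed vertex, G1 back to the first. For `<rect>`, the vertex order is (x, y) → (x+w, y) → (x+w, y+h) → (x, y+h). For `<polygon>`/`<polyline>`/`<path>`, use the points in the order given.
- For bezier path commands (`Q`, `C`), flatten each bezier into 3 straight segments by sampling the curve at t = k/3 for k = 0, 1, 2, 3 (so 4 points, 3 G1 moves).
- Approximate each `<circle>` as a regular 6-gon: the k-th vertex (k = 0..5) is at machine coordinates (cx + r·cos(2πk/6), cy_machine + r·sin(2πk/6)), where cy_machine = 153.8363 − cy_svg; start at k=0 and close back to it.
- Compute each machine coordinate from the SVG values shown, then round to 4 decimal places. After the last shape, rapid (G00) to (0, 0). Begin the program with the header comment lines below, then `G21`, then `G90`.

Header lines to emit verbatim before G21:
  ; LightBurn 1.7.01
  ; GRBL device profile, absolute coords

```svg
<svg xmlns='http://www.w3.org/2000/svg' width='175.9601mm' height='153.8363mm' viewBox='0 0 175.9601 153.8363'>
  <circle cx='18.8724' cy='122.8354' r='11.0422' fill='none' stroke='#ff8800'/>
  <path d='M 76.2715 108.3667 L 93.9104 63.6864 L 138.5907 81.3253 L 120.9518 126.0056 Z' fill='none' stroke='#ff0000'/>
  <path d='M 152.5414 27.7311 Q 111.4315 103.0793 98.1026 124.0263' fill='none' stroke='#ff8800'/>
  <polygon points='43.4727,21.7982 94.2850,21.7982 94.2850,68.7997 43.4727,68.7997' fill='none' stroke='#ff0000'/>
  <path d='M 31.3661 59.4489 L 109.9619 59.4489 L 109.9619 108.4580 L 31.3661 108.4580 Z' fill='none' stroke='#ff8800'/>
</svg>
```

1 u = 1 mm; y_m = 153.8363 − y.

[1] `<circle>` circle, #ff8800→cut S899 F1638: (29.9146,31.0009) → (24.3935,40.5637) → (13.3513,40.5637) → (7.8302,31.0009) → (13.3513,21.4381) → (24.3935,21.4381) → (29.9146,31.0009) (closed)

[2] `<path>` regular polygon, #ff0000→engrave S251 F3719: (76.2715,45.4696) → (93.9104,90.1499) → (138.5907,72.5110) → (120.9518,27.8307) → (76.2715,45.4696) (closed)

[3] `<path>` quadratic bezier, #ff8800→cut S899 F1638: (152.5414,126.1052) → (128.2216,81.9176) → (110.0753,49.8192) → (98.1026,29.8100)

[4] `<polygon>` rectangle, #ff0000→engrave S251 F3719: (43.4727,132.0381) → (94.2850,132.0381) → (94.2850,85.0366) → (43.4727,85.0366) → (43.4727,132.0381) (closed)

[5] `<path>` rectangle, #ff8800→cut S899 F1638: (31.3661,94.3874) → (109.9619,94.3874) → (109.9619,45.3783) → (31.3661,45.3783) → (31.3661,94.3874) (closed)

; LightBurn 1.7.01
; GRBL device profile, absolute coords
G21
G90
G00 X29.9146 Y31.0009
M3 S899
G1 X24.3935 Y40.5637 F1638
G1 X13.3513 Y40.5637
G1 X7.8302 Y31.0009
G1 X13.3513 Y21.4381
G1 X24.3935 Y21.4381
G1 X29.9146 Y31.0009
M5
G00 X76.2715 Y45.4696
M3 S251
G1 X93.9104 Y90.1499 F3719
G1 X138.5907 Y72.5110
G1 X120.9518 Y27.8307
G1 X76.2715 Y45.4696
M5
G00 X152.5414 Y126.1052
M3 S899
G1 X128.2216 Y81.9176 F1638
G1 X110.0753 Y49.8192
G1 X98.1026 Y29.8100
M5
G00 X43.4727 Y132.0381
M3 S251
G1 X94.2850 Y132.0381 F3719
G1 X94.2850 Y85.0366
G1 X43.4727 Y85.0366
G1 X43.4727 Y132.0381
M5
G00 X31.3661 Y94.3874
M3 S899
G1 X109.9619 Y94.3874 F1638
G1 X109.9619 Y45.3783
G1 X31.3661 Y45.3783
G1 X31.3661 Y94.3874
M5
G00 X0.0000 Y0.0000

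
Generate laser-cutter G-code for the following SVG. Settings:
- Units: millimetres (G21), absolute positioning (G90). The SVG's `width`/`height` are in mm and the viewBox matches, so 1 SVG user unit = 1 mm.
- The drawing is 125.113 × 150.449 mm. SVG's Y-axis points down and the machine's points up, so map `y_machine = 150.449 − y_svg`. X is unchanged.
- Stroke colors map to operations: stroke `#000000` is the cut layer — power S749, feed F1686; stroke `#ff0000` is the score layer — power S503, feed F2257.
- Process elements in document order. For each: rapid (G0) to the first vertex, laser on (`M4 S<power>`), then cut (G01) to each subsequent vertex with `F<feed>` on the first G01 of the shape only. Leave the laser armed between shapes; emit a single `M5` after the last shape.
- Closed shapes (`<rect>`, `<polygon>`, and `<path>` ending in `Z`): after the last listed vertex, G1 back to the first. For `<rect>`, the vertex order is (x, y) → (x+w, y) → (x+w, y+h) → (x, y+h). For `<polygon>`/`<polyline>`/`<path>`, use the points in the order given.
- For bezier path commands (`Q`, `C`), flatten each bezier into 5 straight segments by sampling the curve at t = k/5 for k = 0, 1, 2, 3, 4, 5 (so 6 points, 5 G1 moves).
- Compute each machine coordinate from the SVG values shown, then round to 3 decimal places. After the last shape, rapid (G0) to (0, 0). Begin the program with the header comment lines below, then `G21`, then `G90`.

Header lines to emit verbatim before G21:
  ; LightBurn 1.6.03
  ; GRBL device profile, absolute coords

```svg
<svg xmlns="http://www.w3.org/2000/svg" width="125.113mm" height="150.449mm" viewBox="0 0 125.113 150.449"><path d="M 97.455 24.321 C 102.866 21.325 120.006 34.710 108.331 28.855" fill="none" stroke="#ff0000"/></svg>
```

viewBox `0 0 125.113 150.449` with mm width/height → 1 unit = 1 mm. Flip: y_m = 150.449 − y_svg.

**Shape 1** — `<path>` cubic bezier, stroke `#ff0000` → score (S503, F2257). Control points (SVG): P0=(97.455,24.321), P1=(102.866,21.325), P2=(120.006,34.710), P3=(108.331,28.855); sampled at t=k/5. Machine vertices: (97.455,126.128) → (101.785,126.245) → (106.983,124.140) → (111.105,121.523) → (112.203,120.105) → (108.331,121.594). Open path.

; LightBurn 1.6.03
; GRBL device profile, absolute coords
G21
G90
G0 X97.455 Y126.128
M4 S503
G01 X101.785 Y126.245 F2257
G01 X106.983 Y124.140
G01 X111.105 Y121.523
G01 X112.203 Y120.105
G01 X108.331 Y121.594
M5
G0 X0.000 Y0.000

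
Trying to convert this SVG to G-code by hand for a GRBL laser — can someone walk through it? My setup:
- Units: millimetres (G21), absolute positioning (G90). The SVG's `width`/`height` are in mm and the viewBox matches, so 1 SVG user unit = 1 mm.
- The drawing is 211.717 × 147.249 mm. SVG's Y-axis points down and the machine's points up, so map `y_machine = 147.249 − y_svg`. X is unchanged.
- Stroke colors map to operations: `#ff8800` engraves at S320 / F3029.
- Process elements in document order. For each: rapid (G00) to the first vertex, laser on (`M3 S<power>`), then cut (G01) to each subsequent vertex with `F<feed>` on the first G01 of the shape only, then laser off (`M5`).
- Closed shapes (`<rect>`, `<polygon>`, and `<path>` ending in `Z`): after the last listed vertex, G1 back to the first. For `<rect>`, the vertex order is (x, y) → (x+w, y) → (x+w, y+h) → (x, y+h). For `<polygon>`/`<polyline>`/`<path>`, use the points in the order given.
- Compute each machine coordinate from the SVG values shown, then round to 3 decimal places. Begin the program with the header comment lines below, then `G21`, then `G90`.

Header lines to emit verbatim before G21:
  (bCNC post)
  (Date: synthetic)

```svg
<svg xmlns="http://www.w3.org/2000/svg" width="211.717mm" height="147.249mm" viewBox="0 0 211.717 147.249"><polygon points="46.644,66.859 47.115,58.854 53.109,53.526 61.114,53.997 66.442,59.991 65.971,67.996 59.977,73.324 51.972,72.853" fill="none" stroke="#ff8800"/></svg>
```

Since the viewBox matches the mm dimensions, user units are millimetres directly. The only transform is the Y-flip y_m = 147.249 − y_svg.

Shape 1 is a regular polygon drawn with `<polygon>`. Its stroke #ff8800 means engrave at S320, F3029. After flipping Y the toolpath is (46.644,80.390) → (47.115,88.395) → (53.109,93.723) → (61.114,93.252) → (66.442,87.258) → (65.971,79.253) → (59.977,73.925) → (51.972,74.396) → (46.644,80.390), returning to the start.

(bCNC post)
(Date: synthetic)
G21
G90
G00 X46.644 Y80.390
M3 S320
G01 X47.115 Y88.395 F3029
G01 X53.109 Y93.723
G01 X61.114 Y93.252
G01 X66.442 Y87.258
G01 X65.971 Y79.253
G01 X59.977 Y73.925
G01 X51.972 Y74.396
G01 X46.644 Y80.390
M5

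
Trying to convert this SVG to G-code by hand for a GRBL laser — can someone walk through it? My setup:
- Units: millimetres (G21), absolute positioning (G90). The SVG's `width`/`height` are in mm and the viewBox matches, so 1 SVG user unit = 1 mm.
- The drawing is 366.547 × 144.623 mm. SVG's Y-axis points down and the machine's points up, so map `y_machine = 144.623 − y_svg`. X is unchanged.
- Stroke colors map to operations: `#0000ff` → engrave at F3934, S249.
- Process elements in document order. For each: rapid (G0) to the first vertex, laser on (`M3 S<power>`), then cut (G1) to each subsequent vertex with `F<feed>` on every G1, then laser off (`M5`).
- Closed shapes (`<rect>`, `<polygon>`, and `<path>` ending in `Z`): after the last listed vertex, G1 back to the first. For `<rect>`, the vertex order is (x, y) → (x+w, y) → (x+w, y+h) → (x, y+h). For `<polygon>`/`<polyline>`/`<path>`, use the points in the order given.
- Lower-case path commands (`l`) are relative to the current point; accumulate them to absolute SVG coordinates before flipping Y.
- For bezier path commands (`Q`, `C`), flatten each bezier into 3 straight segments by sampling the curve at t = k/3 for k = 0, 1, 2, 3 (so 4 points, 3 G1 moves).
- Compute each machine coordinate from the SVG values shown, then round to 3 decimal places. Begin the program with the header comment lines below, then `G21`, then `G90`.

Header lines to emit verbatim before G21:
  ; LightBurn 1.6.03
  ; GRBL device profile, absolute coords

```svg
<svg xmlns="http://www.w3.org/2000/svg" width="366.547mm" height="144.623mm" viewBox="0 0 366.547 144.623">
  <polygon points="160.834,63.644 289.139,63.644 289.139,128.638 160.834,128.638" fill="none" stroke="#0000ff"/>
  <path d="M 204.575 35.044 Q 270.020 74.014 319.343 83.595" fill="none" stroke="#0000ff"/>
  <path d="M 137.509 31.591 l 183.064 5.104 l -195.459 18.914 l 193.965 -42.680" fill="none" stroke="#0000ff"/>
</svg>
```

Since the viewBox matches the mm dimensions, user units are millimetres directly. The only transform is the Y-flip y_m = 144.623 − y_svg.

Shape 1 is a rectangle drawn with `<polygon>`. Its stroke #0000ff means engrave at S249, F3934. After flipping Y the toolpath is (160.834,80.979) → (289.139,80.979) → (289.139,15.985) → (160.834,15.985) → (160.834,80.979), returning to the start.

Shape 2 is a quadratic bezier drawn with `<path>`. Its stroke #0000ff means engrave at S249, F3934. After flipping Y the toolpath is (204.575,109.579) → (246.414,86.864) → (284.670,70.681) → (319.343,61.028).

Shape 3 is a open polyline drawn with `<path>`. Its stroke #0000ff means engrave at S249, F3934. After flipping Y the toolpath is (137.509,113.032) → (320.573,107.928) → (125.114,89.014) → (319.079,131.694).

; LightBurn 1.6.03
; GRBL device profile, absolute coords
G21
G90
G0 X160.834 Y80.979
M3 S249
G1 X289.139 Y80.979 F3934
G1 X289.139 Y15.985 F3934
G1 X160.834 Y15.985 F3934
G1 X160.834 Y80.979 F3934
M5
G0 X204.575 Y109.579
M3 S249
G1 X246.414 Y86.864 F3934
G1 X284.670 Y70.681 F3934
G1 X319.343 Y61.028 F3934
M5
G0 X137.509 Y113.032
M3 S249
G1 X320.573 Y107.928 F3934
G1 X125.114 Y89.014 F3934
G1 X319.079 Y131.694 F3934
M5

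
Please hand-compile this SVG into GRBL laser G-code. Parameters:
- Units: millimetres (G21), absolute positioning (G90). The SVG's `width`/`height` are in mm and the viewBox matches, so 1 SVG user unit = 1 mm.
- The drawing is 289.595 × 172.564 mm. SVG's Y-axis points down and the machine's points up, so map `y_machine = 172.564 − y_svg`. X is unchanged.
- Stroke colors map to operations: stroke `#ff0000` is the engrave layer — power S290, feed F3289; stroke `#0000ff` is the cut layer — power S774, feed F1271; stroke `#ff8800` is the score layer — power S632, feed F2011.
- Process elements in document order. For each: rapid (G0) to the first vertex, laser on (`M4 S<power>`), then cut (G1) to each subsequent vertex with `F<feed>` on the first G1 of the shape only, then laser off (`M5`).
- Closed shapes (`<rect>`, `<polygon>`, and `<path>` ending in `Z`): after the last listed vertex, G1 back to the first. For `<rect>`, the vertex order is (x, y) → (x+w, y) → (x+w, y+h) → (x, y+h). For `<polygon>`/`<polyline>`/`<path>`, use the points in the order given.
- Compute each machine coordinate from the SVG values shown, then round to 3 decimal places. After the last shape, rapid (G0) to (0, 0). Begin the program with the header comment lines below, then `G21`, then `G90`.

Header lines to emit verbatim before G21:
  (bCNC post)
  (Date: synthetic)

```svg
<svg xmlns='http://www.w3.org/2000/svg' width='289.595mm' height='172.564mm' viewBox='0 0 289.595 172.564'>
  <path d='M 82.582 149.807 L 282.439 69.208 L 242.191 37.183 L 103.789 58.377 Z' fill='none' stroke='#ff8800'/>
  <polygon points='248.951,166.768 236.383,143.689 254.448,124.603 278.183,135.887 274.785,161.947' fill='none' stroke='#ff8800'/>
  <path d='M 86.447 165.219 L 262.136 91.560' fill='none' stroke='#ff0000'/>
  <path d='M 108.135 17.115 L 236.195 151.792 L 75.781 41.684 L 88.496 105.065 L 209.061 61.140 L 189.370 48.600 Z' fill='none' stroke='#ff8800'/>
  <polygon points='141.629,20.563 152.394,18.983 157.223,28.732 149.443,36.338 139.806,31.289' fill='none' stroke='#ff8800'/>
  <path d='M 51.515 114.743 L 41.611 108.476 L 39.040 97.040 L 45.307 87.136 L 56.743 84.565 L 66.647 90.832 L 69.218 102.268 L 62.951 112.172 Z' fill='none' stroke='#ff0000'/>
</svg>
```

1 u = 1 mm; y_m = 172.564 − y.

[1] `<path>` closed polygon, #ff8800→score S632 F2011: (82.582,22.757) → (282.439,103.356) → (242.191,135.381) → (103.789,114.187) → (82.582,22.757) (closed)

[2] `<polygon>` regular polygon, #ff8800→score S632 F2011: (248.951,5.796) → (236.383,28.875) → (254.448,47.961) → (278.183,36.677) → (274.785,10.617) → (248.951,5.796) (closed)

[3] `<path>` line segment, #ff0000→engrave S290 F3289: (86.447,7.345) → (262.136,81.004)

[4] `<path>` closed polygon, #ff8800→score S632 F2011: (108.135,155.449) → (236.195,20.772) → (75.781,130.880) → (88.496,67.499) → (209.061,111.424) → (189.370,123.964) → (108.135,155.449) (closed)

[5] `<polygon>` regular polygon, #ff8800→score S632 F2011: (141.629,152.001) → (152.394,153.581) → (157.223,143.832) → (149.443,136.226) → (139.806,141.275) → (141.629,152.001) (closed)

[6] `<path>` regular polygon, #ff0000→engrave S290 F3289: (51.515,57.821) → (41.611,64.088) → (39.040,75.524) → (45.307,85.428) → (56.743,87.999) → (66.647,81.732) → (69.218,70.296) → (62.951,60.392) → (51.515,57.821) (closed)

(bCNC post)
(Date: synthetic)
G21
G90
G0 X82.582 Y22.757
M4 S632
G1 X282.439 Y103.356 F2011
G1 X242.191 Y135.381
G1 X103.789 Y114.187
G1 X82.582 Y22.757
M5
G0 X248.951 Y5.796
M4 S632
G1 X236.383 Y28.875 F2011
G1 X254.448 Y47.961
G1 X278.183 Y36.677
G1 X274.785 Y10.617
G1 X248.951 Y5.796
M5
G0 X86.447 Y7.345
M4 S290
G1 X262.136 Y81.004 F3289
M5
G0 X108.135 Y155.449
M4 S632
G1 X236.195 Y20.772 F2011
G1 X75.781 Y130.880
G1 X88.496 Y67.499
G1 X209.061 Y111.424
G1 X189.370 Y123.964
G1 X108.135 Y155.449
M5
G0 X141.629 Y152.001
M4 S632
G1 X152.394 Y153.581 F2011
G1 X157.223 Y143.832
G1 X149.443 Y136.226
G1 X139.806 Y141.275
G1 X141.629 Y152.001
M5
G0 X51.515 Y57.821
M4 S290
G1 X41.611 Y64.088 F3289
G1 X39.040 Y75.524
G1 X45.307 Y85.428
G1 X56.743 Y87.999
G1 X66.647 Y81.732
G1 X69.218 Y70.296
G1 X62.951 Y60.392
G1 X51.515 Y57.821
M5
G0 X0.000 Y0.000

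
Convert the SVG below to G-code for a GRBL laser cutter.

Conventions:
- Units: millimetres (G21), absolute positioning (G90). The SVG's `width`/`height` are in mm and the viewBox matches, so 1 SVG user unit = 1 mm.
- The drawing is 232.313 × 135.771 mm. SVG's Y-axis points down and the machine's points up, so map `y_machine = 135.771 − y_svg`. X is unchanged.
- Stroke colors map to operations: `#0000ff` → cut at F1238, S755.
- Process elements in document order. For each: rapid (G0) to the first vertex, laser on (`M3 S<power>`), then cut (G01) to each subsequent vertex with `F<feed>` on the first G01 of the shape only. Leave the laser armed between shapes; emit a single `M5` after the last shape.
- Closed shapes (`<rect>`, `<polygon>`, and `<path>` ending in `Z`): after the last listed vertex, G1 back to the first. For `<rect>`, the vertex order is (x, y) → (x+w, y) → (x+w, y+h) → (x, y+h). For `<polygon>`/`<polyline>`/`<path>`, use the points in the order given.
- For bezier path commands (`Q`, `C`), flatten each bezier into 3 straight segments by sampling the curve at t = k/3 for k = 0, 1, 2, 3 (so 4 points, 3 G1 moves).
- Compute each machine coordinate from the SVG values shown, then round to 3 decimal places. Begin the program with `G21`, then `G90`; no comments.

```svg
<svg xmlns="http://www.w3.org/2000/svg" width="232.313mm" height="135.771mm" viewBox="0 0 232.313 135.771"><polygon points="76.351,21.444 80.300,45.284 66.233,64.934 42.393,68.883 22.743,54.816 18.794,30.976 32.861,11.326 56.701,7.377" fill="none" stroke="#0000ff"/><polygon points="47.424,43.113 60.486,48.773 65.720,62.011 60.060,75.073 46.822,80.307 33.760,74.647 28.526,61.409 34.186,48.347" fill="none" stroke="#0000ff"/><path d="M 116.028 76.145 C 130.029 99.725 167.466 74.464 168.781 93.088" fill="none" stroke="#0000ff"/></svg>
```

1 u = 1 mm; y_m = 135.771 − y.

[1] `<polygon>` regular polygon, #0000ff→cut S755 F1238: (76.351,114.327) → (80.300,90.487) → (66.233,70.837) → (42.393,66.888) → (22.743,80.955) → (18.794,104.795) → (32.861,124.445) → (56.701,128.394) → (76.351,114.327) (closed)

[2] `<polygon>` regular polygon, #0000ff→cut S755 F1238: (47.424,92.658) → (60.486,86.998) → (65.720,73.760) → (60.060,60.698) → (46.822,55.464) → (33.760,61.124) → (28.526,74.362) → (34.186,87.424) → (47.424,92.658) (closed)

[3] `<path>` cubic bezier, #0000ff→cut S755 F1238: (116.028,59.626) → (135.635,48.892) → (157.631,50.113) → (168.781,42.683)

G21
G90
G0 X76.351 Y114.327
M3 S755
G01 X80.300 Y90.487 F1238
G01 X66.233 Y70.837
G01 X42.393 Y66.888
G01 X22.743 Y80.955
G01 X18.794 Y104.795
G01 X32.861 Y124.445
G01 X56.701 Y128.394
G01 X76.351 Y114.327
G0 X47.424 Y92.658
M3 S755
G01 X60.486 Y86.998 F1238
G01 X65.720 Y73.760
G01 X60.060 Y60.698
G01 X46.822 Y55.464
G01 X33.760 Y61.124
G01 X28.526 Y74.362
G01 X34.186 Y87.424
G01 X47.424 Y92.658
G0 X116.028 Y59.626
M3 S755
G01 X135.635 Y48.892 F1238
G01 X157.631 Y50.113
G01 X168.781 Y42.683
M5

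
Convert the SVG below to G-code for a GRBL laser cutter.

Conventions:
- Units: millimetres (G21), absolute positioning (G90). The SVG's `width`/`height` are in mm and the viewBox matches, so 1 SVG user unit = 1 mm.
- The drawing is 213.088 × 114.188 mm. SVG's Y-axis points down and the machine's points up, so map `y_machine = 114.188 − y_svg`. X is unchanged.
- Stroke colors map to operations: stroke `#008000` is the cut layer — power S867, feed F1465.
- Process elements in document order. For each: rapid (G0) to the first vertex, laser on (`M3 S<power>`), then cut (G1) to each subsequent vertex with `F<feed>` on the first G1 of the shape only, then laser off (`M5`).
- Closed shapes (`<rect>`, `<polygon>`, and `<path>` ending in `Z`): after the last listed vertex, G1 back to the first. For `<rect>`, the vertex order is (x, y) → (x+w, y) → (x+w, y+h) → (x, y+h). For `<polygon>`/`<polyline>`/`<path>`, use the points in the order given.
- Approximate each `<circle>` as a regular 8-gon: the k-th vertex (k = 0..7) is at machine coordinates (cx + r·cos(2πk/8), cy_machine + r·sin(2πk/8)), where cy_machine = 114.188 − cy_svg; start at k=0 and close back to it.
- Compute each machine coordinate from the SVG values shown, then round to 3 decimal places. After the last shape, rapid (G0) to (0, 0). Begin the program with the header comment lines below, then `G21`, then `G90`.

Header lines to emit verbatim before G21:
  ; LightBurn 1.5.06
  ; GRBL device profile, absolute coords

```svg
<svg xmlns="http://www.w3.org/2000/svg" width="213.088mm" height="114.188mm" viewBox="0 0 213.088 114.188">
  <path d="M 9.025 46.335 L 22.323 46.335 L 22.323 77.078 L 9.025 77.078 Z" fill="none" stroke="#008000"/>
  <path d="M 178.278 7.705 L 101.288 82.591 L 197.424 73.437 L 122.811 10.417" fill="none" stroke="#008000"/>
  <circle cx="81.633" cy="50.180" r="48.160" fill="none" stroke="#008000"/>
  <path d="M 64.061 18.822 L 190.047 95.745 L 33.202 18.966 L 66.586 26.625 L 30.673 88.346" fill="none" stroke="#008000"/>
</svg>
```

; LightBurn 1.5.06
; GRBL device profile, absolute coords
G21
G90
G0 X9.025 Y67.853
M3 S867
G1 X22.323 Y67.853 F1465
G1 X22.323 Y37.110
G1 X9.025 Y37.110
G1 X9.025 Y67.853
M5
G0 X178.278 Y106.483
M3 S867
G1 X101.288 Y31.597 F1465
G1 X197.424 Y40.751
G1 X122.811 Y103.771
M5
G0 X129.793 Y64.008
M3 S867
G1 X115.687 Y98.062 F1465
G1 X81.633 Y112.168
G1 X47.579 Y98.062
G1 X33.473 Y64.008
G1 X47.579 Y29.954
G1 X81.633 Y15.848
G1 X115.687 Y29.954
G1 X129.793 Y64.008
M5
G0 X64.061 Y95.366
M3 S867
G1 X190.047 Y18.443 F1465
G1 X33.202 Y95.222
G1 X66.586 Y87.563
G1 X30.673 Y25.842
M5
G0 X0.000 Y0.000

Since the viewBox matches the mm dimensions, user units are millimetres directly. The only transform is the Y-flip y_m = 114.188 − y_svg.

Shape 1 is a rectangle drawn with `<path>`. Its stroke #008000 means cut at S867, F1465. After flipping Y the toolpath is (9.025,67.853) → (22.323,67.853) → (22.323,37.110) → (9.025,37.110) → (9.025,67.853), returning to the start.

Shape 2 is a open polyline drawn with `<path>`. Its stroke #008000 means cut at S867, F1465. After flipping Y the toolpath is (178.278,106.483) → (101.288,31.597) → (197.424,40.751) → (122.811,103.771).

Shape 3 is a circle drawn with `<circle>`. Its stroke #008000 means cut at S867, F1465. After flipping Y the toolpath is (129.793,64.008) → (115.687,98.062) → (81.633,112.168) → (47.579,98.062) → (33.473,64.008) → (47.579,29.954) → (81.633,15.848) → (115.687,29.954) → (129.793,64.008), returning to the start.

Shape 4 is a open polyline drawn with `<path>`. Its stroke #008000 means cut at S867, F1465. After flipping Y the toolpath is (64.061,95.366) → (190.047,18.443) → (33.202,95.222) → (66.586,87.563) → (30.673,25.842).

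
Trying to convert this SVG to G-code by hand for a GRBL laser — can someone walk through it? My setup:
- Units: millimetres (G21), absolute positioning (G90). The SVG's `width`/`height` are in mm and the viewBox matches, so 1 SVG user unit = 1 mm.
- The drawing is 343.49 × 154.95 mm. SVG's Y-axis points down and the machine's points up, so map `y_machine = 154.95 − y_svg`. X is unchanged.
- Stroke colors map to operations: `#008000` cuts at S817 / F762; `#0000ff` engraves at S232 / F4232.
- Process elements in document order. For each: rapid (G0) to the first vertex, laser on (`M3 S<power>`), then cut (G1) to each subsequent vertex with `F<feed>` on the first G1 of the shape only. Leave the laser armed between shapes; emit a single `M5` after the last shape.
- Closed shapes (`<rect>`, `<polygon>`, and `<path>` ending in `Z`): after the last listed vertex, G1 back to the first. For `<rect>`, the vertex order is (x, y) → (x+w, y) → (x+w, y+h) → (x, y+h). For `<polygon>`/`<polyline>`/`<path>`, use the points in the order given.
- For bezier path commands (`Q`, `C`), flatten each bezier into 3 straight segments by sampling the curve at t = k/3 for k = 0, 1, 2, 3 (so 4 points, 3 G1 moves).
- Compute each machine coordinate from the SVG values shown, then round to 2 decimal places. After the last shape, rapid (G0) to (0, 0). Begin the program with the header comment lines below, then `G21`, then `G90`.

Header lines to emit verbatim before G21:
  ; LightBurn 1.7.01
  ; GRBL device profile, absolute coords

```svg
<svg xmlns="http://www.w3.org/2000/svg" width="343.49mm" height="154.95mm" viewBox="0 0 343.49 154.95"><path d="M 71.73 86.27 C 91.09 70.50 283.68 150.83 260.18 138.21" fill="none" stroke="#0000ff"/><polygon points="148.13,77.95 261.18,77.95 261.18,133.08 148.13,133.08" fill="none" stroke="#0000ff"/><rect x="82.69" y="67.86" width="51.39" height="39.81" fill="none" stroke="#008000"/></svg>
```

1 u = 1 mm; y_m = 154.95 − y.

[1] `<path>` cubic bezier, #0000ff→engrave S232 F4232: (71.73,68.68) → (134.41,59.42) → (226.07,28.10) → (260.18,16.74)

[2] `<polygon>` rectangle, #0000ff→engrave S232 F4232: (148.13,77.00) → (261.18,77.00) → (261.18,21.87) → (148.13,21.87) → (148.13,77.00) (closed)

[3] `<rect>` rectangle, #008000→cut S817 F762: (82.69,87.09) → (134.08,87.09) → (134.08,47.28) → (82.69,47.28) → (82.69,87.09) (closed)

; LightBurn 1.7.01
; GRBL device profile, absolute coords
G21
G90
G0 X71.73 Y68.68
M3 S232
G1 X134.41 Y59.42 F4232
G1 X226.07 Y28.10
G1 X260.18 Y16.74
G0 X148.13 Y77.00
M3 S232
G1 X261.18 Y77.00 F4232
G1 X261.18 Y21.87
G1 X148.13 Y21.87
G1 X148.13 Y77.00
G0 X82.69 Y87.09
M3 S817
G1 X134.08 Y87.09 F762
G1 X134.08 Y47.28
G1 X82.69 Y47.28
G1 X82.69 Y87.09
M5
G0 X0.00 Y0.00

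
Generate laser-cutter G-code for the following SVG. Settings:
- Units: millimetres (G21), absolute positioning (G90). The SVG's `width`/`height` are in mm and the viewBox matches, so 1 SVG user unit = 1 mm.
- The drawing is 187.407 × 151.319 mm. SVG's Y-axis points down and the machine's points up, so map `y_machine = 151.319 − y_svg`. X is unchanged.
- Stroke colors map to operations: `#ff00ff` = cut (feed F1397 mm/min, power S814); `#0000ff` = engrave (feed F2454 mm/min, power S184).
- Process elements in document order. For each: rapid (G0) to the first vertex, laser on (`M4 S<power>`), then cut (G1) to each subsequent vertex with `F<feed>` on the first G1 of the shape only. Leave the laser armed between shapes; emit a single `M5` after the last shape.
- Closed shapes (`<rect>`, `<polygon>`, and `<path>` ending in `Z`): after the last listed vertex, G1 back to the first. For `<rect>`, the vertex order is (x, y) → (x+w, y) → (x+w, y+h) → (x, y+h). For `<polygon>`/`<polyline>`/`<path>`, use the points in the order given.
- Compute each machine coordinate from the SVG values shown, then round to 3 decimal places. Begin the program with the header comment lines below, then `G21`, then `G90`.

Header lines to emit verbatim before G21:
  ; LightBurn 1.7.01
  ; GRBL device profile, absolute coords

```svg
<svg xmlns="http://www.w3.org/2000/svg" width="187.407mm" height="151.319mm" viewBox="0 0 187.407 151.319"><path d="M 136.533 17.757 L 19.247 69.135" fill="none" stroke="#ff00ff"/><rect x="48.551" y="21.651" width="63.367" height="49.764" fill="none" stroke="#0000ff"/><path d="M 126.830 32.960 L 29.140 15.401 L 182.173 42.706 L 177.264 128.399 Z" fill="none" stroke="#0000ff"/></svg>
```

Since the viewBox matches the mm dimensions, user units are millimetres directly. The only transform is the Y-flip y_m = 151.319 − y_svg.

Shape 1 is a line segment drawn with `<path>`. Its stroke #ff00ff means cut at S814, F1397. After flipping Y the toolpath is (136.533,133.562) → (19.247,82.184).

Shape 2 is a rectangle drawn with `<rect>`. Its stroke #0000ff means engrave at S184, F2454. After flipping Y the toolpath is (48.551,129.668) → (111.918,129.668) → (111.918,79.904) → (48.551,79.904) → (48.551,129.668), returning to the start.

Shape 3 is a closed polygon drawn with `<path>`. Its stroke #0000ff means engrave at S184, F2454. After flipping Y the toolpath is (126.830,118.359) → (29.140,135.918) → (182.173,108.613) → (177.264,22.920) → (126.830,118.359), returning to the start.

; LightBurn 1.7.01
; GRBL device profile, absolute coords
G21
G90
G0 X136.533 Y133.562
M4 S814
G1 X19.247 Y82.184 F1397
G0 X48.551 Y129.668
M4 S184
G1 X111.918 Y129.668 F2454
G1 X111.918 Y79.904
G1 X48.551 Y79.904
G1 X48.551 Y129.668
G0 X126.830 Y118.359
M4 S184
G1 X29.140 Y135.918 F2454
G1 X182.173 Y108.613
G1 X177.264 Y22.920
G1 X126.830 Y118.359
M5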